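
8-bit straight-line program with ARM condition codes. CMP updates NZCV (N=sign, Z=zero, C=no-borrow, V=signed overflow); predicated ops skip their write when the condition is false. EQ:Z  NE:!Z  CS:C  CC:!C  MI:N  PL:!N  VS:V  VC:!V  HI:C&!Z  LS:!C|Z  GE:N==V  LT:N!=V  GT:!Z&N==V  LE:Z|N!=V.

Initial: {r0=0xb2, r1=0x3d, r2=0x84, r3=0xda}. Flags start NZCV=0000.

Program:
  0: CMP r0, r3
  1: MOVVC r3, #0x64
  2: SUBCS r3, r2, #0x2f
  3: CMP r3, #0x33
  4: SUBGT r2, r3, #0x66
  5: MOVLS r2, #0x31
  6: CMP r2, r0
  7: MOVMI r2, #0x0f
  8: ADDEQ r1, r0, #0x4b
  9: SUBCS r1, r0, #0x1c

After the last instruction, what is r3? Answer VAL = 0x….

0: ✓ CMP  NZCV=1000
1: ✓ MOVVC  r3←0x64
2: · SUBCS
3: ✓ CMP  NZCV=0010
4: ✓ SUBGT  r2←0xfe
5: · MOVLS
6: ✓ CMP  NZCV=0010
7: · MOVMI
8: · ADDEQ
9: ✓ SUBCS  r1←0x96

VAL = 0x64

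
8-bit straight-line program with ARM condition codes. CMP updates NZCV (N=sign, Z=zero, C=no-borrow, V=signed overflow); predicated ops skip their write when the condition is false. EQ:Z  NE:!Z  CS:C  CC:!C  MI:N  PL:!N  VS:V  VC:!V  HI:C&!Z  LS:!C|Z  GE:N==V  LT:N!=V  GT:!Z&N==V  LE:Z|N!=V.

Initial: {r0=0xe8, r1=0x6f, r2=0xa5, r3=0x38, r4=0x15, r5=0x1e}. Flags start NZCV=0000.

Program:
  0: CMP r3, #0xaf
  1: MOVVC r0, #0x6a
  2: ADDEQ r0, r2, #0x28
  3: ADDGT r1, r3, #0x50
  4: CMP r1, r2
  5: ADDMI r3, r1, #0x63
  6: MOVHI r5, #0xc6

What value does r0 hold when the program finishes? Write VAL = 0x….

[0] flags=1001 → (cmp)
[1] flags=1001 VC?F → skip
[2] flags=1001 EQ?F → skip
[3] flags=1001 GT?T → r1=0x88
[4] flags=1000 → (cmp)
[5] flags=1000 MI?T → r3=0xeb
[6] flags=1000 HI?F → skip

VAL = 0xe8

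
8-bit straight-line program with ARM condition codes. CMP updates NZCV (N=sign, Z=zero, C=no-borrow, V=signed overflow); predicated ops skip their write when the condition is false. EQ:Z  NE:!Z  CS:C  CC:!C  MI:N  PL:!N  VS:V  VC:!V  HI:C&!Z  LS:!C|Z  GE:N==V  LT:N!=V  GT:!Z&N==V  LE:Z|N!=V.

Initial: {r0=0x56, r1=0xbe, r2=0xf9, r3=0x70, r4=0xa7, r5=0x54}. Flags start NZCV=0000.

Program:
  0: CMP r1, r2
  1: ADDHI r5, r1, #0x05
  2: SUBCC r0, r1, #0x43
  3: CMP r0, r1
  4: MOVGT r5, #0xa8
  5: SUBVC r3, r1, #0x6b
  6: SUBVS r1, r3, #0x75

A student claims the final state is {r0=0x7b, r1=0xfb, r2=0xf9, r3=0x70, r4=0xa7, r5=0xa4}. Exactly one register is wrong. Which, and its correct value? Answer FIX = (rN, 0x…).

[0] flags=1000 → (cmp)
[1] flags=1000 HI?F → skip
[2] flags=1000 CC?T → r0=0x7b
[3] flags=1001 → (cmp)
[4] flags=1001 GT?T → r5=0xa8
[5] flags=1001 VC?F → skip
[6] flags=1001 VS?T → r1=0xfb

FIX = (r5, 0xa8)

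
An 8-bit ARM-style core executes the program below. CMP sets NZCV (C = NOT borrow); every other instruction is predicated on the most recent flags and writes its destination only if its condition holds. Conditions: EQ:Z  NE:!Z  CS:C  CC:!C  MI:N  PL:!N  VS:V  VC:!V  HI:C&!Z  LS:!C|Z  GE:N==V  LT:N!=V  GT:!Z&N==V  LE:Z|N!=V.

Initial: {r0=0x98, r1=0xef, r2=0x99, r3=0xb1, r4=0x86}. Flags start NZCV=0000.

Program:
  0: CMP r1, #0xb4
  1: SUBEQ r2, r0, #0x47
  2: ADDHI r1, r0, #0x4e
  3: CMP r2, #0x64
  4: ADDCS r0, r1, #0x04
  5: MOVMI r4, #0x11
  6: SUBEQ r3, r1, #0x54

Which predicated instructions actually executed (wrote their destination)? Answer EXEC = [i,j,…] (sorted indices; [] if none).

EXEC = [2,4]

0: ✓ CMP  NZCV=0010
1: · SUBEQ
2: ✓ ADDHI  r1←0xe6
3: ✓ CMP  NZCV=0011
4: ✓ ADDCS  r0←0xea
5: · MOVMI
6: · SUBEQ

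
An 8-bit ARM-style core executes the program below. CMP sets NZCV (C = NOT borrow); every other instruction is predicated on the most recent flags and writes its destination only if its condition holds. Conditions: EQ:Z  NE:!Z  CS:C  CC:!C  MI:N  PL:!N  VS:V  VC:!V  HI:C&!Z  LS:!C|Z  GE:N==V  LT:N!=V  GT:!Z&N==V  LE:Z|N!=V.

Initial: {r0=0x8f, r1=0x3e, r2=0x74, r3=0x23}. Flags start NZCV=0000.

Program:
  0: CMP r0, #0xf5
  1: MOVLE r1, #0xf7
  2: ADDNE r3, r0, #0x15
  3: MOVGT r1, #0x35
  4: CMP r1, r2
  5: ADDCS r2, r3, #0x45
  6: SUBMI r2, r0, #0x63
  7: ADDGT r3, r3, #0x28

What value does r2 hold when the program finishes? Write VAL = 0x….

0: ✓ CMP  NZCV=1000
1: ✓ MOVLE  r1←0xf7
2: ✓ ADDNE  r3←0xa4
3: · MOVGT
4: ✓ CMP  NZCV=1010
5: ✓ ADDCS  r2←0xe9
6: ✓ SUBMI  r2←0x2c
7: · ADDGT

VAL = 0x2c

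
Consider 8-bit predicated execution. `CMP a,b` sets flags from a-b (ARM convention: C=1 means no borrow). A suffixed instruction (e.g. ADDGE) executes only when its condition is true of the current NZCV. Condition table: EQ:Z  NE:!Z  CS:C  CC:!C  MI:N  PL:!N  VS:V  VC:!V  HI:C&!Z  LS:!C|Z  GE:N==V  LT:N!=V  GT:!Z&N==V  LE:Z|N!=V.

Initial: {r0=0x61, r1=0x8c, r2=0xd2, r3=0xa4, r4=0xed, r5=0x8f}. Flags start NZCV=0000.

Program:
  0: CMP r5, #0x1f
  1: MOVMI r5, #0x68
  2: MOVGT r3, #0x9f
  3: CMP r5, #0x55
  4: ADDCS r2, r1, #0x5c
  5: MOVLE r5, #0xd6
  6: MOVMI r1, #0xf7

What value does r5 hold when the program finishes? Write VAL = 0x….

VAL = 0xd6

[0] flags=0011 → (cmp)
[1] flags=0011 MI?F → skip
[2] flags=0011 GT?F → skip
[3] flags=0011 → (cmp)
[4] flags=0011 CS?T → r2=0xe8
[5] flags=0011 LE?T → r5=0xd6
[6] flags=0011 MI?F → skip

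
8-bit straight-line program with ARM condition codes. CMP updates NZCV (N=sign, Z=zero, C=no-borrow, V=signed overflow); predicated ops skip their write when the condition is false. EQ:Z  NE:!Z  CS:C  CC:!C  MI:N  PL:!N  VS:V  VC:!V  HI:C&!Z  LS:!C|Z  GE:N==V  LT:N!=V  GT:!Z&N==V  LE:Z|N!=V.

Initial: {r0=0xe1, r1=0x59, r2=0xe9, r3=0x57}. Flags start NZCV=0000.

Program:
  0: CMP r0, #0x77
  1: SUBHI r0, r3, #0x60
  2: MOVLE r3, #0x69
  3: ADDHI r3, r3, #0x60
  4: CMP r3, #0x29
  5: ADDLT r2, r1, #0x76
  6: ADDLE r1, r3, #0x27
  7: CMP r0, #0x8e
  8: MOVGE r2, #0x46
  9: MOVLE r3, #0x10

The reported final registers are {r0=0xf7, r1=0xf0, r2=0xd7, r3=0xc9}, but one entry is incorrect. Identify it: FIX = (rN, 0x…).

[0] flags=0011 → (cmp)
[1] flags=0011 HI?T → r0=0xf7
[2] flags=0011 LE?T → r3=0x69
[3] flags=0011 HI?T → r3=0xc9
[4] flags=1010 → (cmp)
[5] flags=1010 LT?T → r2=0xcf
[6] flags=1010 LE?T → r1=0xf0
[7] flags=0010 → (cmp)
[8] flags=0010 GE?T → r2=0x46
[9] flags=0010 LE?F → skip

FIX = (r2, 0x46)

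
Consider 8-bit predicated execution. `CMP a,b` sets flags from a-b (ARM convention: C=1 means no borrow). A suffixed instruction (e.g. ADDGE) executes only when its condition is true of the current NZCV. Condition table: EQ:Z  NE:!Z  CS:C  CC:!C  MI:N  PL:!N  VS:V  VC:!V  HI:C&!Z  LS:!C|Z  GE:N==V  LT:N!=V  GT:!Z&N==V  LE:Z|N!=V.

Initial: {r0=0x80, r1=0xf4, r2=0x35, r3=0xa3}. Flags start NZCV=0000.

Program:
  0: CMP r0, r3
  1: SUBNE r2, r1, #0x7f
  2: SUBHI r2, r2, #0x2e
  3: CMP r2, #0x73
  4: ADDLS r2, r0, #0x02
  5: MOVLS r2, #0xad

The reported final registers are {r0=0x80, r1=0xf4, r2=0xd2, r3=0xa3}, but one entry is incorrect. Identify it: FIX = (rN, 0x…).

[0] flags=1000 → (cmp)
[1] flags=1000 NE?T → r2=0x75
[2] flags=1000 HI?F → skip
[3] flags=0010 → (cmp)
[4] flags=0010 LS?F → skip
[5] flags=0010 LS?F → skip

FIX = (r2, 0x75)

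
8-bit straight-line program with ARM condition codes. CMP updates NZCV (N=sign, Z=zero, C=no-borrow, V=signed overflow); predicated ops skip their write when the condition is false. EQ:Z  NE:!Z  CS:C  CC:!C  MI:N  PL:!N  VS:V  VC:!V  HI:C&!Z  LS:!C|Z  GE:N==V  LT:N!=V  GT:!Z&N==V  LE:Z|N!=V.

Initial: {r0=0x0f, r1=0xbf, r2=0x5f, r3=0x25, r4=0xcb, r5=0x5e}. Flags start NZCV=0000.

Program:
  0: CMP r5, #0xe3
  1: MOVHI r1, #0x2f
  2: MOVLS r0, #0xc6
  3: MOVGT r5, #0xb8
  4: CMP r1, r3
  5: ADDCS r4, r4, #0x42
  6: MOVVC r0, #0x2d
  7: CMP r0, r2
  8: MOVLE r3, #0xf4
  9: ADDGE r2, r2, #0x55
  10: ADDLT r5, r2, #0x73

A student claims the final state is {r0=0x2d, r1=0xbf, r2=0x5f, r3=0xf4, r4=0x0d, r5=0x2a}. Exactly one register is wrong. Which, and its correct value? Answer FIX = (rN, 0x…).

FIX = (r5, 0xd2)

0: ✓ CMP  NZCV=0000
1: · MOVHI
2: ✓ MOVLS  r0←0xc6
3: ✓ MOVGT  r5←0xb8
4: ✓ CMP  NZCV=1010
5: ✓ ADDCS  r4←0x0d
6: ✓ MOVVC  r0←0x2d
7: ✓ CMP  NZCV=1000
8: ✓ MOVLE  r3←0xf4
9: · ADDGE
10: ✓ ADDLT  r5←0xd2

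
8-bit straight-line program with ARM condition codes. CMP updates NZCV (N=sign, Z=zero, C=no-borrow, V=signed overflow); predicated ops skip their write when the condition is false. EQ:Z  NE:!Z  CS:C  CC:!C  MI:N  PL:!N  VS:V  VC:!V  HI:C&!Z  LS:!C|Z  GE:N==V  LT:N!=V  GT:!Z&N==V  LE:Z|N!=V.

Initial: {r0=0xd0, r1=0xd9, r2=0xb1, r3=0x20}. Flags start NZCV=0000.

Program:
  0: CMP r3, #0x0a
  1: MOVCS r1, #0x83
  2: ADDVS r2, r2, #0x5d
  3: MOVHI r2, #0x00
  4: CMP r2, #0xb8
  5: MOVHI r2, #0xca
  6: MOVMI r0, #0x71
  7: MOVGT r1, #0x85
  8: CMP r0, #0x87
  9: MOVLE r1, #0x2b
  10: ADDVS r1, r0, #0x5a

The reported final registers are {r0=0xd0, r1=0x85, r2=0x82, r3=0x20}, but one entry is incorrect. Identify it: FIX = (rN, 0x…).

FIX = (r2, 0x00)

[0] flags=0010 → (cmp)
[1] flags=0010 CS?T → r1=0x83
[2] flags=0010 VS?F → skip
[3] flags=0010 HI?T → r2=0x00
[4] flags=0000 → (cmp)
[5] flags=0000 HI?F → skip
[6] flags=0000 MI?F → skip
[7] flags=0000 GT?T → r1=0x85
[8] flags=0010 → (cmp)
[9] flags=0010 LE?F → skip
[10] flags=0010 VS?F → skip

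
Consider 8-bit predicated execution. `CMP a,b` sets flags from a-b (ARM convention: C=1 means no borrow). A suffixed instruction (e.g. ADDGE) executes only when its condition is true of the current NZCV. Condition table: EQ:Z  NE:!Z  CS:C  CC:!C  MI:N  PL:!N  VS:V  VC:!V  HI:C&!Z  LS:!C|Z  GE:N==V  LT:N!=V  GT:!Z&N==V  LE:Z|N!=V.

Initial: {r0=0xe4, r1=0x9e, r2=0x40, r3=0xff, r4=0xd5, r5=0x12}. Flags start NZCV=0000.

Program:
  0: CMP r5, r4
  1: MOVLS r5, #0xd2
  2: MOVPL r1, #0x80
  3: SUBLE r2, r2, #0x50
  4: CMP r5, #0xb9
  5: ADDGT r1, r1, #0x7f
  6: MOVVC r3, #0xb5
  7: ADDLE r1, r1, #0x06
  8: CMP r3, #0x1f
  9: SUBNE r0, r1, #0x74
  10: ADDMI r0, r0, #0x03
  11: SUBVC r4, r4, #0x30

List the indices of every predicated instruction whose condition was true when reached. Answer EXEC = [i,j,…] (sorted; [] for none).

0: ✓ CMP  NZCV=0000
1: ✓ MOVLS  r5←0xd2
2: ✓ MOVPL  r1←0x80
3: · SUBLE
4: ✓ CMP  NZCV=0010
5: ✓ ADDGT  r1←0xff
6: ✓ MOVVC  r3←0xb5
7: · ADDLE
8: ✓ CMP  NZCV=1010
9: ✓ SUBNE  r0←0x8b
10: ✓ ADDMI  r0←0x8e
11: ✓ SUBVC  r4←0xa5

EXEC = [1,2,5,6,9,10,11]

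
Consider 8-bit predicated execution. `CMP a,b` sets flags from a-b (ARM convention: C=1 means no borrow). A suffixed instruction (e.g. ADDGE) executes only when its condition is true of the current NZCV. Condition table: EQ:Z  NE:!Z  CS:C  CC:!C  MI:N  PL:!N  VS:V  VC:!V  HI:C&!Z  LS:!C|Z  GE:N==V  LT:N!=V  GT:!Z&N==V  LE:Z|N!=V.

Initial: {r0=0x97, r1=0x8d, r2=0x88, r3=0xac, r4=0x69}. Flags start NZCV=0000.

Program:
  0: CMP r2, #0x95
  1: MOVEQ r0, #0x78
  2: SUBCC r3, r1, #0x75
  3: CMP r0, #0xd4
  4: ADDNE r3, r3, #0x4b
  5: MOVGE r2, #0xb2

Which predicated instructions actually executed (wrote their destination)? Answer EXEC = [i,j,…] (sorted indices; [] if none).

EXEC = [2,4]

[0] flags=1000 → (cmp)
[1] flags=1000 EQ?F → skip
[2] flags=1000 CC?T → r3=0x18
[3] flags=1000 → (cmp)
[4] flags=1000 NE?T → r3=0x63
[5] flags=1000 GE?F → skip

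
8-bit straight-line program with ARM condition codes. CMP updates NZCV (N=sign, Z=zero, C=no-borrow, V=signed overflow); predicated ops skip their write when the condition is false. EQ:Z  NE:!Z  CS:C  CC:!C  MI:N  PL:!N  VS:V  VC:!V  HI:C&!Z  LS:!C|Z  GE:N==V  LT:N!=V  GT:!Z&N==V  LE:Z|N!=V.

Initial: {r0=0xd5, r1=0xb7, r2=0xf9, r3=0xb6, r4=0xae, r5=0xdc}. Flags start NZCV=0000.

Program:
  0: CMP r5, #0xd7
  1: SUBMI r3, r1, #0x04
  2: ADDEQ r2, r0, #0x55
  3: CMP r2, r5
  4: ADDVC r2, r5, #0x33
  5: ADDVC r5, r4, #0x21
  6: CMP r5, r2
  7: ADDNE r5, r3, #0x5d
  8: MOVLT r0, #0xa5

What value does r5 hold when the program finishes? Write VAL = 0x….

[0] flags=0010 → (cmp)
[1] flags=0010 MI?F → skip
[2] flags=0010 EQ?F → skip
[3] flags=0010 → (cmp)
[4] flags=0010 VC?T → r2=0x0f
[5] flags=0010 VC?T → r5=0xcf
[6] flags=1010 → (cmp)
[7] flags=1010 NE?T → r5=0x13
[8] flags=1010 LT?T → r0=0xa5

VAL = 0x13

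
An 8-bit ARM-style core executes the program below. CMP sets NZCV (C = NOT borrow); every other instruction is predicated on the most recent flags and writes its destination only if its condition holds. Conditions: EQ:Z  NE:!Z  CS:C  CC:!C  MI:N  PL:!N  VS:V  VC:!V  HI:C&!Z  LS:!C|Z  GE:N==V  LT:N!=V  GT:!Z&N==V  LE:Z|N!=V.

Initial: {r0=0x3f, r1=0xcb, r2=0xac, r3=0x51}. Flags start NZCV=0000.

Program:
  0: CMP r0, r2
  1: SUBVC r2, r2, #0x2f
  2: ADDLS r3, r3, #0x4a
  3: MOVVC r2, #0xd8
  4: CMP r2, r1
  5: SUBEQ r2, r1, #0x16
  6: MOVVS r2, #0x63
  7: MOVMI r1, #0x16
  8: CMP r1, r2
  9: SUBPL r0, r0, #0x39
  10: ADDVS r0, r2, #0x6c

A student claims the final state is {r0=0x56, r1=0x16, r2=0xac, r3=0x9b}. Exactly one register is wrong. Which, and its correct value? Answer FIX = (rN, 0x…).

0: ✓ CMP  NZCV=1001
1: · SUBVC
2: ✓ ADDLS  r3←0x9b
3: · MOVVC
4: ✓ CMP  NZCV=1000
5: · SUBEQ
6: · MOVVS
7: ✓ MOVMI  r1←0x16
8: ✓ CMP  NZCV=0000
9: ✓ SUBPL  r0←0x06
10: · ADDVS

FIX = (r0, 0x06)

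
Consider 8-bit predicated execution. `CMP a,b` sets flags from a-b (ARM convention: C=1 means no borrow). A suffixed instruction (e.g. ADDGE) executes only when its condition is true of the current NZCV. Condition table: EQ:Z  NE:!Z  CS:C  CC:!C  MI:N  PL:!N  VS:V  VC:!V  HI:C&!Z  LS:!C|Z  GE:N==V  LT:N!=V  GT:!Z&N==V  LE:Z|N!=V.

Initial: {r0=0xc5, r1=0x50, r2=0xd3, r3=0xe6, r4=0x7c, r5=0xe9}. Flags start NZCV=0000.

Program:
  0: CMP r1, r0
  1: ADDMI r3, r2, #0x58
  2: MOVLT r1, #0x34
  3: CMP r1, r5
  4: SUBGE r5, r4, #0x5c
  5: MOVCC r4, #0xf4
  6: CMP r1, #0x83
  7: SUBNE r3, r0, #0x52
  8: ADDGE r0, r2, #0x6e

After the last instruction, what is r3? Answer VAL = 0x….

VAL = 0x73

[0] flags=1001 → (cmp)
[1] flags=1001 MI?T → r3=0x2b
[2] flags=1001 LT?F → skip
[3] flags=0000 → (cmp)
[4] flags=0000 GE?T → r5=0x20
[5] flags=0000 CC?T → r4=0xf4
[6] flags=1001 → (cmp)
[7] flags=1001 NE?T → r3=0x73
[8] flags=1001 GE?T → r0=0x41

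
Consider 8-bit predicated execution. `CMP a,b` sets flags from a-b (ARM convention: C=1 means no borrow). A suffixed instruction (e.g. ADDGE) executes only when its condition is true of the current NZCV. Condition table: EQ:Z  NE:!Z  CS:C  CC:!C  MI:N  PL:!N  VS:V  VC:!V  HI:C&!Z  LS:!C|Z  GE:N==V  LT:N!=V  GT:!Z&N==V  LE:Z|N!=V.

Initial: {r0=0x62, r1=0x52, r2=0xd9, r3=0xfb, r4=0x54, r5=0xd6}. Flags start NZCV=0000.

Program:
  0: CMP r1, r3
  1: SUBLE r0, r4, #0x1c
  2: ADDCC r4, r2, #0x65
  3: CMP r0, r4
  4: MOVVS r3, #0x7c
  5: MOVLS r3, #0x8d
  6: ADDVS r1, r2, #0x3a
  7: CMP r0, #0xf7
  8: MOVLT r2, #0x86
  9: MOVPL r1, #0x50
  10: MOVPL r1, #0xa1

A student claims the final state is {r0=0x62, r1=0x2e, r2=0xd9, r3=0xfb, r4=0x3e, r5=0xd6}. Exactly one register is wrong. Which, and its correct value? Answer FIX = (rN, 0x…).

FIX = (r1, 0xa1)

[0] flags=0000 → (cmp)
[1] flags=0000 LE?F → skip
[2] flags=0000 CC?T → r4=0x3e
[3] flags=0010 → (cmp)
[4] flags=0010 VS?F → skip
[5] flags=0010 LS?F → skip
[6] flags=0010 VS?F → skip
[7] flags=0000 → (cmp)
[8] flags=0000 LT?F → skip
[9] flags=0000 PL?T → r1=0x50
[10] flags=0000 PL?T → r1=0xa1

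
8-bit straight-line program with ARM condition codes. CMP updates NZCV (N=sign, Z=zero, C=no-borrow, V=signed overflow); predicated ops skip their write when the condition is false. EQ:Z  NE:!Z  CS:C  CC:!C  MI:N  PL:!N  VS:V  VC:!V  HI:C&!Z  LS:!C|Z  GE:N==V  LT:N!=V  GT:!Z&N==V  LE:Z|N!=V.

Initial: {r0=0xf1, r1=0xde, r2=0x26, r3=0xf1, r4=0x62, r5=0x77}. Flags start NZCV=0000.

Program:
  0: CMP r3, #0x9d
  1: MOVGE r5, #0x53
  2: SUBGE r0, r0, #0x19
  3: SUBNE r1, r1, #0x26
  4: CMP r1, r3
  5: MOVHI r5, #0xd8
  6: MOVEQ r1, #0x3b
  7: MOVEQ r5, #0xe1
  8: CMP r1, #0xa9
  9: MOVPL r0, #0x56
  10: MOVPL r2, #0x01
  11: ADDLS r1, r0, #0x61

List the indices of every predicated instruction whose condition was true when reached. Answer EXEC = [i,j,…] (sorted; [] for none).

[0] flags=0010 → (cmp)
[1] flags=0010 GE?T → r5=0x53
[2] flags=0010 GE?T → r0=0xd8
[3] flags=0010 NE?T → r1=0xb8
[4] flags=1000 → (cmp)
[5] flags=1000 HI?F → skip
[6] flags=1000 EQ?F → skip
[7] flags=1000 EQ?F → skip
[8] flags=0010 → (cmp)
[9] flags=0010 PL?T → r0=0x56
[10] flags=0010 PL?T → r2=0x01
[11] flags=0010 LS?F → skip

EXEC = [1,2,3,9,10]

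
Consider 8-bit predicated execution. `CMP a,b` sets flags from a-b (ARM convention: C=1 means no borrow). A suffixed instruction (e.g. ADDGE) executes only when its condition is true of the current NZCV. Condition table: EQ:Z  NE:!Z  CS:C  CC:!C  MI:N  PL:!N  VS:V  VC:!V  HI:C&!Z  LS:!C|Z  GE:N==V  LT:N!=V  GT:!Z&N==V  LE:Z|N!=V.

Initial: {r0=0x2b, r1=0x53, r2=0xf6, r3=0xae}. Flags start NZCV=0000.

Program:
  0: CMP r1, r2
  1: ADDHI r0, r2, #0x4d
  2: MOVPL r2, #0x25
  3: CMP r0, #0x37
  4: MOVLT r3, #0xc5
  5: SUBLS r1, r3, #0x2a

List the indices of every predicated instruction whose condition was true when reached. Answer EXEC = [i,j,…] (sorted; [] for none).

EXEC = [2,4,5]

[0] flags=0000 → (cmp)
[1] flags=0000 HI?F → skip
[2] flags=0000 PL?T → r2=0x25
[3] flags=1000 → (cmp)
[4] flags=1000 LT?T → r3=0xc5
[5] flags=1000 LS?T → r1=0x9b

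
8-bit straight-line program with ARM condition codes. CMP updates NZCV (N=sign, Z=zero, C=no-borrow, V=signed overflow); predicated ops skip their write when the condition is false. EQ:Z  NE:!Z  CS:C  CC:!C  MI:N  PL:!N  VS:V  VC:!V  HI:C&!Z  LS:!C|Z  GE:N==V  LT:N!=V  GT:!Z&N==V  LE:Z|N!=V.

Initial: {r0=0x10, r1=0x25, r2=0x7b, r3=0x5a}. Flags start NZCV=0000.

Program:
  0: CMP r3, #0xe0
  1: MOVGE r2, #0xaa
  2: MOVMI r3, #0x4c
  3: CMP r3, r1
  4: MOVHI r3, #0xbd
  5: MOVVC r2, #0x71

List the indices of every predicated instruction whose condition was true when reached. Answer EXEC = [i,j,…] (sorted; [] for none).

EXEC = [1,4,5]

0: ✓ CMP  NZCV=0000
1: ✓ MOVGE  r2←0xaa
2: · MOVMI
3: ✓ CMP  NZCV=0010
4: ✓ MOVHI  r3←0xbd
5: ✓ MOVVC  r2←0x71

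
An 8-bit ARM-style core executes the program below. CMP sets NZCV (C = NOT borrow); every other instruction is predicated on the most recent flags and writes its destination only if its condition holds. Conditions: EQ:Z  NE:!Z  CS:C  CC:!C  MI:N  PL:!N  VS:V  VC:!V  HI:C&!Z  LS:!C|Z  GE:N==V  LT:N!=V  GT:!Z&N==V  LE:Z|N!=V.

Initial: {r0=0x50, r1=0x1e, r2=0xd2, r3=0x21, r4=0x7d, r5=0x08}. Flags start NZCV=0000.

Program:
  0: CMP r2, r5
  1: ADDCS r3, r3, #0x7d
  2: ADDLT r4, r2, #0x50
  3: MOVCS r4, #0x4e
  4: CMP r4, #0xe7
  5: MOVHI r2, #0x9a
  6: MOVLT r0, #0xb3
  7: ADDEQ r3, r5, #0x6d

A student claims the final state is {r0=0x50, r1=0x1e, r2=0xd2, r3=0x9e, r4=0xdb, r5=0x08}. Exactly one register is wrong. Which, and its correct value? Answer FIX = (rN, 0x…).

0: ✓ CMP  NZCV=1010
1: ✓ ADDCS  r3←0x9e
2: ✓ ADDLT  r4←0x22
3: ✓ MOVCS  r4←0x4e
4: ✓ CMP  NZCV=0000
5: · MOVHI
6: · MOVLT
7: · ADDEQ

FIX = (r4, 0x4e)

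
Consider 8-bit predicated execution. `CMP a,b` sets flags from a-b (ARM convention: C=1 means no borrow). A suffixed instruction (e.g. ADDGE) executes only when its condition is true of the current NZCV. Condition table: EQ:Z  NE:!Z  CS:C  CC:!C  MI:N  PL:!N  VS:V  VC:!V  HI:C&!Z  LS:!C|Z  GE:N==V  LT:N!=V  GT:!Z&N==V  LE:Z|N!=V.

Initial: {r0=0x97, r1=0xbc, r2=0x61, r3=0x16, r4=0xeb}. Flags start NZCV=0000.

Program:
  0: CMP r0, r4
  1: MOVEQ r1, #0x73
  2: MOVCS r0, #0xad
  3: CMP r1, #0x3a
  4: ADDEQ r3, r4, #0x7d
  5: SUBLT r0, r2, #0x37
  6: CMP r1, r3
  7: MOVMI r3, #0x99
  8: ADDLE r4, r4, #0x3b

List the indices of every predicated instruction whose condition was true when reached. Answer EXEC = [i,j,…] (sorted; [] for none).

0: ✓ CMP  NZCV=1000
1: · MOVEQ
2: · MOVCS
3: ✓ CMP  NZCV=1010
4: · ADDEQ
5: ✓ SUBLT  r0←0x2a
6: ✓ CMP  NZCV=1010
7: ✓ MOVMI  r3←0x99
8: ✓ ADDLE  r4←0x26

EXEC = [5,7,8]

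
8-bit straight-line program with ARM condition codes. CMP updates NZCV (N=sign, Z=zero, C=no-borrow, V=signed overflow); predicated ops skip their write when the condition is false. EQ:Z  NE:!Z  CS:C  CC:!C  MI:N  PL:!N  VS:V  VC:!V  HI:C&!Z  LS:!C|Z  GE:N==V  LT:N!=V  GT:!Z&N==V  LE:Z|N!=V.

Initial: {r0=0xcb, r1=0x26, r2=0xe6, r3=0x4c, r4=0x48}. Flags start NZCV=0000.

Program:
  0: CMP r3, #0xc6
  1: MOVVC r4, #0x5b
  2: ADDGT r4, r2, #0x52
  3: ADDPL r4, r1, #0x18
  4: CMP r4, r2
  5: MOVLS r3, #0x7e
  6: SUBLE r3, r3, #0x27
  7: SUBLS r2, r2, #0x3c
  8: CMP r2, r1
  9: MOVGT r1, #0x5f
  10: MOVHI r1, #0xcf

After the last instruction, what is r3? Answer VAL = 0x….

0: ✓ CMP  NZCV=1001
1: · MOVVC
2: ✓ ADDGT  r4←0x38
3: · ADDPL
4: ✓ CMP  NZCV=0000
5: ✓ MOVLS  r3←0x7e
6: · SUBLE
7: ✓ SUBLS  r2←0xaa
8: ✓ CMP  NZCV=1010
9: · MOVGT
10: ✓ MOVHI  r1←0xcf

VAL = 0x7e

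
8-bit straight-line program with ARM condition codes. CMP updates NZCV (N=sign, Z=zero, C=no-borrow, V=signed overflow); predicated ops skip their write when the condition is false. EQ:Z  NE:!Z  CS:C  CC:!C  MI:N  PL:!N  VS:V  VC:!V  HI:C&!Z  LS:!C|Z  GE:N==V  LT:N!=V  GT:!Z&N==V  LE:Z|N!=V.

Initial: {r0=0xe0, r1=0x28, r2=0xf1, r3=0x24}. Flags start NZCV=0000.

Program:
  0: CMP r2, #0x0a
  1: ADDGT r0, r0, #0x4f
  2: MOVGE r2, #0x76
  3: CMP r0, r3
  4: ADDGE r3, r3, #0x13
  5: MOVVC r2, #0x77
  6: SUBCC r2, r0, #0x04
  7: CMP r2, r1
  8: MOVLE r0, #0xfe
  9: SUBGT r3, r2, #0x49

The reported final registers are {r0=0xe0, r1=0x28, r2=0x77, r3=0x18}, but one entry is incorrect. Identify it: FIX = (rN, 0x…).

FIX = (r3, 0x2e)

0: ✓ CMP  NZCV=1010
1: · ADDGT
2: · MOVGE
3: ✓ CMP  NZCV=1010
4: · ADDGE
5: ✓ MOVVC  r2←0x77
6: · SUBCC
7: ✓ CMP  NZCV=0010
8: · MOVLE
9: ✓ SUBGT  r3←0x2e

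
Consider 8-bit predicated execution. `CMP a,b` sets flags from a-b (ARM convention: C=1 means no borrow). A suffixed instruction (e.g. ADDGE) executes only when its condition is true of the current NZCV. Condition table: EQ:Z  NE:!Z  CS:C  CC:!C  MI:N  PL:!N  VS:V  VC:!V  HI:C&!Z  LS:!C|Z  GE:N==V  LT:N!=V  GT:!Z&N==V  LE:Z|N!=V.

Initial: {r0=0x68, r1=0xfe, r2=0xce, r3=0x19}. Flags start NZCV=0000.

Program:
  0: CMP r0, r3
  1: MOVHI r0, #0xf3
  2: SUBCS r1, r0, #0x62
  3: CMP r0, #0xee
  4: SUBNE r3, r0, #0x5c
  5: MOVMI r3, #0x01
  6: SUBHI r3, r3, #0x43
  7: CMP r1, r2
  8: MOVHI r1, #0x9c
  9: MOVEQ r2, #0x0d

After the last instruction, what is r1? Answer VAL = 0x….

0: ✓ CMP  NZCV=0010
1: ✓ MOVHI  r0←0xf3
2: ✓ SUBCS  r1←0x91
3: ✓ CMP  NZCV=0010
4: ✓ SUBNE  r3←0x97
5: · MOVMI
6: ✓ SUBHI  r3←0x54
7: ✓ CMP  NZCV=1000
8: · MOVHI
9: · MOVEQ

VAL = 0x91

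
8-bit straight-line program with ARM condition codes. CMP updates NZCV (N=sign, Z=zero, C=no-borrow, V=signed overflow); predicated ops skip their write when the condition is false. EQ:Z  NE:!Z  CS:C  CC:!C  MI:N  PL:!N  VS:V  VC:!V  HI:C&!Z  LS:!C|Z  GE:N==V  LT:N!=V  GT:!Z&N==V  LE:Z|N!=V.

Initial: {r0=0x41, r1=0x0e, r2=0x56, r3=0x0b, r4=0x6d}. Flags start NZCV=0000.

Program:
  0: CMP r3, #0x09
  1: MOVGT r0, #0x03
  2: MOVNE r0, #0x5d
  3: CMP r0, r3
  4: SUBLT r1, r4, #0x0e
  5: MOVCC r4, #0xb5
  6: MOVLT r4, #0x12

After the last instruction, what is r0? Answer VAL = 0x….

VAL = 0x5d

[0] flags=0010 → (cmp)
[1] flags=0010 GT?T → r0=0x03
[2] flags=0010 NE?T → r0=0x5d
[3] flags=0010 → (cmp)
[4] flags=0010 LT?F → skip
[5] flags=0010 CC?F → skip
[6] flags=0010 LT?F → skip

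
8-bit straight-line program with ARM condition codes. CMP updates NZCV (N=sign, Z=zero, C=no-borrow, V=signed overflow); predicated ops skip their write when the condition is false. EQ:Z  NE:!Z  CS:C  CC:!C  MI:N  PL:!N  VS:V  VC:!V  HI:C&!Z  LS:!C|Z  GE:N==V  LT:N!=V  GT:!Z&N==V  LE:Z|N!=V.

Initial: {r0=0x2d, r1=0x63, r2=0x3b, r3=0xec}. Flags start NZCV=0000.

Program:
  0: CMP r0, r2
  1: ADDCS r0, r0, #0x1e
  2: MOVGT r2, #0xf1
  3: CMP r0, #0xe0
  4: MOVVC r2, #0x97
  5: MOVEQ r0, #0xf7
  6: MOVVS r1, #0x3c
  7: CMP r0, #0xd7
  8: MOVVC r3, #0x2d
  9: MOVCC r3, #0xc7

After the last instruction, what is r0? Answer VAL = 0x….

[0] flags=1000 → (cmp)
[1] flags=1000 CS?F → skip
[2] flags=1000 GT?F → skip
[3] flags=0000 → (cmp)
[4] flags=0000 VC?T → r2=0x97
[5] flags=0000 EQ?F → skip
[6] flags=0000 VS?F → skip
[7] flags=0000 → (cmp)
[8] flags=0000 VC?T → r3=0x2d
[9] flags=0000 CC?T → r3=0xc7

VAL = 0x2d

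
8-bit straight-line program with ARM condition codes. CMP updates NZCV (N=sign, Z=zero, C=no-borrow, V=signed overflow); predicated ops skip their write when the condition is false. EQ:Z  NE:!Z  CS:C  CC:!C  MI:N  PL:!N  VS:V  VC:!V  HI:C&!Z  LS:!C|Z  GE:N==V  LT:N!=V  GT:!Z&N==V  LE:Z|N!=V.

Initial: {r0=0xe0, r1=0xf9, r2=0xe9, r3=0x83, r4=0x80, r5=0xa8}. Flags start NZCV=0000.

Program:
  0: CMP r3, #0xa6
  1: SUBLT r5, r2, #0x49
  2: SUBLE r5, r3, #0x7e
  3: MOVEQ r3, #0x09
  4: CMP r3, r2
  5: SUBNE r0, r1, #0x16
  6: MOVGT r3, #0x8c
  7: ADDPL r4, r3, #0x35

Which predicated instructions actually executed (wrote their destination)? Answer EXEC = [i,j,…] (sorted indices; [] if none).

0: ✓ CMP  NZCV=1000
1: ✓ SUBLT  r5←0xa0
2: ✓ SUBLE  r5←0x05
3: · MOVEQ
4: ✓ CMP  NZCV=1000
5: ✓ SUBNE  r0←0xe3
6: · MOVGT
7: · ADDPL

EXEC = [1,2,5]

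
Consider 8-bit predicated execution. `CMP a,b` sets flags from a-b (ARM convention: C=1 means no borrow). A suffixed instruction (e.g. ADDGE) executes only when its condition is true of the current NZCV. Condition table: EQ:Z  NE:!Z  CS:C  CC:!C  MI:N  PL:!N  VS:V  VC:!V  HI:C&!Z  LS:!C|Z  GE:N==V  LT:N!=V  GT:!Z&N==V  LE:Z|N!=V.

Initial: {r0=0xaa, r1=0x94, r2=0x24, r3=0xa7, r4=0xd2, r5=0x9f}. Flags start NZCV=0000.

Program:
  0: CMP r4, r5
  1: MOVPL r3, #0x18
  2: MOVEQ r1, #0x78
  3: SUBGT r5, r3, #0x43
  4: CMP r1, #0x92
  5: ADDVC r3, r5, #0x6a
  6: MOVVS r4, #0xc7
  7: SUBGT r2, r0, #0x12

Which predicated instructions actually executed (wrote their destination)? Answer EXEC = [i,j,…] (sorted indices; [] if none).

[0] flags=0010 → (cmp)
[1] flags=0010 PL?T → r3=0x18
[2] flags=0010 EQ?F → skip
[3] flags=0010 GT?T → r5=0xd5
[4] flags=0010 → (cmp)
[5] flags=0010 VC?T → r3=0x3f
[6] flags=0010 VS?F → skip
[7] flags=0010 GT?T → r2=0x98

EXEC = [1,3,5,7]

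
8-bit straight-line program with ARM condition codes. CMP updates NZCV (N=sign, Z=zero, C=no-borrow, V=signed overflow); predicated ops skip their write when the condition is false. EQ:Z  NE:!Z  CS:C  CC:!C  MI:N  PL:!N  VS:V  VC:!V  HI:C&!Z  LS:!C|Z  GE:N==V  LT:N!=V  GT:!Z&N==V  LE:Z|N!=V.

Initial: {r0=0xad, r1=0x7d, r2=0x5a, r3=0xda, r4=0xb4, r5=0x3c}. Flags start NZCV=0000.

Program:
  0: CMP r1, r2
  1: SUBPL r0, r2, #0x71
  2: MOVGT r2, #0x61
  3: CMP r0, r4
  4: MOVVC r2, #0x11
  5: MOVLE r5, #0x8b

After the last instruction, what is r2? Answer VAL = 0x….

VAL = 0x11

[0] flags=0010 → (cmp)
[1] flags=0010 PL?T → r0=0xe9
[2] flags=0010 GT?T → r2=0x61
[3] flags=0010 → (cmp)
[4] flags=0010 VC?T → r2=0x11
[5] flags=0010 LE?F → skip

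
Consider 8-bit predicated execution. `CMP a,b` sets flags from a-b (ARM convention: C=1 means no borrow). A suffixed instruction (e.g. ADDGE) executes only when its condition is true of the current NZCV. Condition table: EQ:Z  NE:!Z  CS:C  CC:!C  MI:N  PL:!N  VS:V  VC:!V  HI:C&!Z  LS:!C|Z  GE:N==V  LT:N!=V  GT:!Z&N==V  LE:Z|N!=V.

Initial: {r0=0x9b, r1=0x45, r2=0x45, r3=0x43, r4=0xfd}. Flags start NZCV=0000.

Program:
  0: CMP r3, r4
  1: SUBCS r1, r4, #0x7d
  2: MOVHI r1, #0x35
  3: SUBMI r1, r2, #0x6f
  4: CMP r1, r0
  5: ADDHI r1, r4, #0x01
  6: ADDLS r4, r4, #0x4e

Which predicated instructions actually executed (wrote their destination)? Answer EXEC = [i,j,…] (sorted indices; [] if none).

0: ✓ CMP  NZCV=0000
1: · SUBCS
2: · MOVHI
3: · SUBMI
4: ✓ CMP  NZCV=1001
5: · ADDHI
6: ✓ ADDLS  r4←0x4b

EXEC = [6]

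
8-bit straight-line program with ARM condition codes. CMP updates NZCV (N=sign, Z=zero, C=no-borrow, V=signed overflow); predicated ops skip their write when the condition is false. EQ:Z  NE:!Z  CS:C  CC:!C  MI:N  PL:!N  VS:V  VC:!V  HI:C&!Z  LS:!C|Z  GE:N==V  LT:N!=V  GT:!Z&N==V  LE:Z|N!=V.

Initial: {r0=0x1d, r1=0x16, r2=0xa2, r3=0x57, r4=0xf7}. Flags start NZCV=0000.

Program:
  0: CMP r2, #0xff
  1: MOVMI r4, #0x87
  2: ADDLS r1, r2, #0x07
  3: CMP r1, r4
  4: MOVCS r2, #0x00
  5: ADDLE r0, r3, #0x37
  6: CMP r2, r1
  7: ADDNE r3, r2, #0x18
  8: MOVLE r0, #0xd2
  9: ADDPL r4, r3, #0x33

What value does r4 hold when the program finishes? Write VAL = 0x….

VAL = 0x4b

0: ✓ CMP  NZCV=1000
1: ✓ MOVMI  r4←0x87
2: ✓ ADDLS  r1←0xa9
3: ✓ CMP  NZCV=0010
4: ✓ MOVCS  r2←0x00
5: · ADDLE
6: ✓ CMP  NZCV=0000
7: ✓ ADDNE  r3←0x18
8: · MOVLE
9: ✓ ADDPL  r4←0x4b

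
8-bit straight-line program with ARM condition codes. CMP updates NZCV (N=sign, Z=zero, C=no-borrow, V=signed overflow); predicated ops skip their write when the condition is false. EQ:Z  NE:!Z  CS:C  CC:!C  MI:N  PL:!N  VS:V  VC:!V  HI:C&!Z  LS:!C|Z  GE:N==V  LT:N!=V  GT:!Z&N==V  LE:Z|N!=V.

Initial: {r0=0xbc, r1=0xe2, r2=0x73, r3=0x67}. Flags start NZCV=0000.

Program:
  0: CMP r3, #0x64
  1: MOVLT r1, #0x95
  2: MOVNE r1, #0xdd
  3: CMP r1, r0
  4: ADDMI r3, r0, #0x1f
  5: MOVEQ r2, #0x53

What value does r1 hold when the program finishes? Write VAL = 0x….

0: ✓ CMP  NZCV=0010
1: · MOVLT
2: ✓ MOVNE  r1←0xdd
3: ✓ CMP  NZCV=0010
4: · ADDMI
5: · MOVEQ

VAL = 0xdd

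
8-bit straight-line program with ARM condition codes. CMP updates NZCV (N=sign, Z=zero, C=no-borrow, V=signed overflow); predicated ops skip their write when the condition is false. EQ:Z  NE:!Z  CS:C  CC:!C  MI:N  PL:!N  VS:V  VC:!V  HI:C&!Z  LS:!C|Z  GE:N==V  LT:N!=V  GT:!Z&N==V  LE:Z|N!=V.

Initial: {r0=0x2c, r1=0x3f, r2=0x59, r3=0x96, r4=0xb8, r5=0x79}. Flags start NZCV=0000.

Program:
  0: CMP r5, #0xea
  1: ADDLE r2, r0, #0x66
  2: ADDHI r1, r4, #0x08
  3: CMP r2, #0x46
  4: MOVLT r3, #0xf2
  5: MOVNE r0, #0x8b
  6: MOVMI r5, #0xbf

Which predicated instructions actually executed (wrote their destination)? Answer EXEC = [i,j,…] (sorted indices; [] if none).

0: ✓ CMP  NZCV=1001
1: · ADDLE
2: · ADDHI
3: ✓ CMP  NZCV=0010
4: · MOVLT
5: ✓ MOVNE  r0←0x8b
6: · MOVMI

EXEC = [5]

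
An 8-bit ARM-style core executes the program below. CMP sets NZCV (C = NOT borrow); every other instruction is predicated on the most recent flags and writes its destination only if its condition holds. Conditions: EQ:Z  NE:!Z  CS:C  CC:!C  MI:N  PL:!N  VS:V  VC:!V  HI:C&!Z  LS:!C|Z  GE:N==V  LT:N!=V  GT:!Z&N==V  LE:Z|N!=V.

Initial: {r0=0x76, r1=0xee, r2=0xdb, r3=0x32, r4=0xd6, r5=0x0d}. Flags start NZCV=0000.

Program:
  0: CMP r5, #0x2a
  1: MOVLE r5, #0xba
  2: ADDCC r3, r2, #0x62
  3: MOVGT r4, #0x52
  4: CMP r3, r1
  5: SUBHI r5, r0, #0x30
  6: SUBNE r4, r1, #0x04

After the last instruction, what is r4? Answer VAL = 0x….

0: ✓ CMP  NZCV=1000
1: ✓ MOVLE  r5←0xba
2: ✓ ADDCC  r3←0x3d
3: · MOVGT
4: ✓ CMP  NZCV=0000
5: · SUBHI
6: ✓ SUBNE  r4←0xea

VAL = 0xea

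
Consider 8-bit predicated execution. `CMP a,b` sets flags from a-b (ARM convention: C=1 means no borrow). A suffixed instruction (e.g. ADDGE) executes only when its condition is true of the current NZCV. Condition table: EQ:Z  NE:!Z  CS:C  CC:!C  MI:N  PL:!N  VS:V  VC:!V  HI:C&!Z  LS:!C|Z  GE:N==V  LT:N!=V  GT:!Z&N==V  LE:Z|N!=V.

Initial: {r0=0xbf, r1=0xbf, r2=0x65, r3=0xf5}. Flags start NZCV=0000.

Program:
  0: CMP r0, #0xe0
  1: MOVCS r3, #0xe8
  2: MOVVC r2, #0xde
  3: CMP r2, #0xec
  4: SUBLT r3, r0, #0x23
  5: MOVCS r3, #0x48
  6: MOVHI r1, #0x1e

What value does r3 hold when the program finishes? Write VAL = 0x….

0: ✓ CMP  NZCV=1000
1: · MOVCS
2: ✓ MOVVC  r2←0xde
3: ✓ CMP  NZCV=1000
4: ✓ SUBLT  r3←0x9c
5: · MOVCS
6: · MOVHI

VAL = 0x9c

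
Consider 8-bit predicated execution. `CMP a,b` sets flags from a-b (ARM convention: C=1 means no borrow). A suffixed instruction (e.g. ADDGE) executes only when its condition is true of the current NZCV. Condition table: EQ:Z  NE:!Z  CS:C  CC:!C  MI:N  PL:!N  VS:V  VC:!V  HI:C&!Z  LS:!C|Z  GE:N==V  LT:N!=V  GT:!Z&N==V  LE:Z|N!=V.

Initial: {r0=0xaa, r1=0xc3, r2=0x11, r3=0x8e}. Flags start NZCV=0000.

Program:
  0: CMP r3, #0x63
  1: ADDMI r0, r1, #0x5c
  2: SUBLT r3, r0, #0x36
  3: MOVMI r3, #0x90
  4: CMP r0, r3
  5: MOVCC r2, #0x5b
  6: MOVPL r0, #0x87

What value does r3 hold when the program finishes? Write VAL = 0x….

VAL = 0x74

[0] flags=0011 → (cmp)
[1] flags=0011 MI?F → skip
[2] flags=0011 LT?T → r3=0x74
[3] flags=0011 MI?F → skip
[4] flags=0011 → (cmp)
[5] flags=0011 CC?F → skip
[6] flags=0011 PL?T → r0=0x87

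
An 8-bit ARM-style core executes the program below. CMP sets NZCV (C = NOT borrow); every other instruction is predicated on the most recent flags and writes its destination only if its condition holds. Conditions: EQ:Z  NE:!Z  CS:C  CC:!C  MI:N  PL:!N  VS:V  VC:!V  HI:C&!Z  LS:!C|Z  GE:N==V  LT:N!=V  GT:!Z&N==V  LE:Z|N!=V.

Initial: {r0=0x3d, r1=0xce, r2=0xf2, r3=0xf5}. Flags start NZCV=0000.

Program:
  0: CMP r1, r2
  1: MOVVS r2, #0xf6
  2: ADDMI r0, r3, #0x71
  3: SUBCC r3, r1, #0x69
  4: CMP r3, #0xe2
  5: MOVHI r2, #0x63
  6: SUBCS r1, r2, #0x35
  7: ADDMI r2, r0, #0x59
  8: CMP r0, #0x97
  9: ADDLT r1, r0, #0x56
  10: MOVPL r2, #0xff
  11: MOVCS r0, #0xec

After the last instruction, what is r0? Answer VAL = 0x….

[0] flags=1000 → (cmp)
[1] flags=1000 VS?F → skip
[2] flags=1000 MI?T → r0=0x66
[3] flags=1000 CC?T → r3=0x65
[4] flags=1001 → (cmp)
[5] flags=1001 HI?F → skip
[6] flags=1001 CS?F → skip
[7] flags=1001 MI?T → r2=0xbf
[8] flags=1001 → (cmp)
[9] flags=1001 LT?F → skip
[10] flags=1001 PL?F → skip
[11] flags=1001 CS?F → skip

VAL = 0x66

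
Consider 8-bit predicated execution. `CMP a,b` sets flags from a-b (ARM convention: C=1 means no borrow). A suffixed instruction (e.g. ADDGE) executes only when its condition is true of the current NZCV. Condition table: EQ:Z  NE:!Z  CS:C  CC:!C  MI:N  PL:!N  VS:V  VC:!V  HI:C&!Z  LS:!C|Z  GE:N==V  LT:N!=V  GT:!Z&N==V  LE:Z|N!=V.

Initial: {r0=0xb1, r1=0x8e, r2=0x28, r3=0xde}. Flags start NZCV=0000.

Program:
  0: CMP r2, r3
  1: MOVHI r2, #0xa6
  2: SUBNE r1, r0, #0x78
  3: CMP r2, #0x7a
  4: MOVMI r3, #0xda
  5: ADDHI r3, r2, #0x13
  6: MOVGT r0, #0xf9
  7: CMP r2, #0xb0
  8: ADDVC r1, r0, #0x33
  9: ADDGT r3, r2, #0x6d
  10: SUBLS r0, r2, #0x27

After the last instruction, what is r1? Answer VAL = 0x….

0: ✓ CMP  NZCV=0000
1: · MOVHI
2: ✓ SUBNE  r1←0x39
3: ✓ CMP  NZCV=1000
4: ✓ MOVMI  r3←0xda
5: · ADDHI
6: · MOVGT
7: ✓ CMP  NZCV=0000
8: ✓ ADDVC  r1←0xe4
9: ✓ ADDGT  r3←0x95
10: ✓ SUBLS  r0←0x01

VAL = 0xe4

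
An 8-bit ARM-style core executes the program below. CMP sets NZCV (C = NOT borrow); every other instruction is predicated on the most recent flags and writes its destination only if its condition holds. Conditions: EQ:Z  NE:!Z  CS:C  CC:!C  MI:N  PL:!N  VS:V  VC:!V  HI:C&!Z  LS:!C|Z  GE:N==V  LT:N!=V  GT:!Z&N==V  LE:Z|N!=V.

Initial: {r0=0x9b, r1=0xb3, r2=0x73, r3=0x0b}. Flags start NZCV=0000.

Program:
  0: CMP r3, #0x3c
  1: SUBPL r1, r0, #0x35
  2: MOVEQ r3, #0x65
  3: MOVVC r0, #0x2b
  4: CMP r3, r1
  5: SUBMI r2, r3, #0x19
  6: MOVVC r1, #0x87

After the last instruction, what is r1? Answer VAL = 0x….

VAL = 0x87

0: ✓ CMP  NZCV=1000
1: · SUBPL
2: · MOVEQ
3: ✓ MOVVC  r0←0x2b
4: ✓ CMP  NZCV=0000
5: · SUBMI
6: ✓ MOVVC  r1←0x87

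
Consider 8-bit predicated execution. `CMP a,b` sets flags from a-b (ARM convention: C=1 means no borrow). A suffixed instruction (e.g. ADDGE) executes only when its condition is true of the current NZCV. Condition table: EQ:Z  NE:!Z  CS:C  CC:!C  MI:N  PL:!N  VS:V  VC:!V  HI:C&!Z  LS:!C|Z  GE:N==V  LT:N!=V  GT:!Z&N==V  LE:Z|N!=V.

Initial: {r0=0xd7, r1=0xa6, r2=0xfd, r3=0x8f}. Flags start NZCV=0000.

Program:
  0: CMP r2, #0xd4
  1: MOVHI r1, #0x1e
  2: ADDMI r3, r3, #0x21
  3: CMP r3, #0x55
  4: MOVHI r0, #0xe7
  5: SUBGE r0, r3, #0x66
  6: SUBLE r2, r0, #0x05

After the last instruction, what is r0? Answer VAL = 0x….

0: ✓ CMP  NZCV=0010
1: ✓ MOVHI  r1←0x1e
2: · ADDMI
3: ✓ CMP  NZCV=0011
4: ✓ MOVHI  r0←0xe7
5: · SUBGE
6: ✓ SUBLE  r2←0xe2

VAL = 0xe7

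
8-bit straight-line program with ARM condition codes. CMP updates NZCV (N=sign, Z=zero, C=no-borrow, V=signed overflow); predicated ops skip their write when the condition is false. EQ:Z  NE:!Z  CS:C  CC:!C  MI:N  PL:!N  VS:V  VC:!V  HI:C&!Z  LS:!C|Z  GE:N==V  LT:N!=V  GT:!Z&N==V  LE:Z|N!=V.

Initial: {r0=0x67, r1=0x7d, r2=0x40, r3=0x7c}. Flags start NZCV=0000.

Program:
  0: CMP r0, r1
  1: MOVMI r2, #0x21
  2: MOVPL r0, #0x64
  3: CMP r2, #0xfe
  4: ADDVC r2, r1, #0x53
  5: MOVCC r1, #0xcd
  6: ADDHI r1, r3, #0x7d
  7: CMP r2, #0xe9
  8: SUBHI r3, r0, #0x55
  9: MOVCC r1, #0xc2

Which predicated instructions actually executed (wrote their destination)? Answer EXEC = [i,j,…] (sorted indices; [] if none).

0: ✓ CMP  NZCV=1000
1: ✓ MOVMI  r2←0x21
2: · MOVPL
3: ✓ CMP  NZCV=0000
4: ✓ ADDVC  r2←0xd0
5: ✓ MOVCC  r1←0xcd
6: · ADDHI
7: ✓ CMP  NZCV=1000
8: · SUBHI
9: ✓ MOVCC  r1←0xc2

EXEC = [1,4,5,9]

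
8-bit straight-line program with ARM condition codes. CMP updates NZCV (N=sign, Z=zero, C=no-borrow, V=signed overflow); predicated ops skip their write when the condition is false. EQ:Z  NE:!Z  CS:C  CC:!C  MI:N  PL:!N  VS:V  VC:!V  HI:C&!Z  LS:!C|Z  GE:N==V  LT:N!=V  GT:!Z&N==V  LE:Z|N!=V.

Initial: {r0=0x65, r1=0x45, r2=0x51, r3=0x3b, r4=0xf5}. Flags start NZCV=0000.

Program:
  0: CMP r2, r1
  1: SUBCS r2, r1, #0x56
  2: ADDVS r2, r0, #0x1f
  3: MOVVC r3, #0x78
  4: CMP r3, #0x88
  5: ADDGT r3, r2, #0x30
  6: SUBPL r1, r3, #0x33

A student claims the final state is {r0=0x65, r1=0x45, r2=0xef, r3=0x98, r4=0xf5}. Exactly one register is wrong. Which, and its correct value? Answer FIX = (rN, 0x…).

[0] flags=0010 → (cmp)
[1] flags=0010 CS?T → r2=0xef
[2] flags=0010 VS?F → skip
[3] flags=0010 VC?T → r3=0x78
[4] flags=1001 → (cmp)
[5] flags=1001 GT?T → r3=0x1f
[6] flags=1001 PL?F → skip

FIX = (r3, 0x1f)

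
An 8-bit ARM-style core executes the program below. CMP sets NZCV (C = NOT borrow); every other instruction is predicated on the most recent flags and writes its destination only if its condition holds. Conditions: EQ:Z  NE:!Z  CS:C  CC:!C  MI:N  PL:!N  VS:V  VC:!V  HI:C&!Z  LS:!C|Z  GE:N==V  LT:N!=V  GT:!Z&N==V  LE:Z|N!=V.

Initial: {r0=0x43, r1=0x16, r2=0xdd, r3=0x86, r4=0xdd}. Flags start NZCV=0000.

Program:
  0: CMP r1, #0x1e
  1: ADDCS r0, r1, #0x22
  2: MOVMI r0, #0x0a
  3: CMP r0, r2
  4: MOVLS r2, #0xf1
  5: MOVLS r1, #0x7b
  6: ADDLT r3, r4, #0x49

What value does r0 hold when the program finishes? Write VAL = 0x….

VAL = 0x0a

[0] flags=1000 → (cmp)
[1] flags=1000 CS?F → skip
[2] flags=1000 MI?T → r0=0x0a
[3] flags=0000 → (cmp)
[4] flags=0000 LS?T → r2=0xf1
[5] flags=0000 LS?T → r1=0x7b
[6] flags=0000 LT?F → skip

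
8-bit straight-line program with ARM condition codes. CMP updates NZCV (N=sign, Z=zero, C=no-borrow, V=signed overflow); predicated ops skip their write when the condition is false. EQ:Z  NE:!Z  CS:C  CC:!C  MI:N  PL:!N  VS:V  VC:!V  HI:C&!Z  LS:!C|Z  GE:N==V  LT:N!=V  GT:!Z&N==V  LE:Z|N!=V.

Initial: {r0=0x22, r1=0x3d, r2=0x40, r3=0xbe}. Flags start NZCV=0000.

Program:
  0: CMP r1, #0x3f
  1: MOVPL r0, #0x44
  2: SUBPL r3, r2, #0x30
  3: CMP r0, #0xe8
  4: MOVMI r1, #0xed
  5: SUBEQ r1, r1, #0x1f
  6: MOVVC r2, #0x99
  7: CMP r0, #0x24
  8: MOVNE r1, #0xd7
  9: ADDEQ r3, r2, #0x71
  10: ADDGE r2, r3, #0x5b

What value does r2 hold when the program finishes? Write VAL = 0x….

0: ✓ CMP  NZCV=1000
1: · MOVPL
2: · SUBPL
3: ✓ CMP  NZCV=0000
4: · MOVMI
5: · SUBEQ
6: ✓ MOVVC  r2←0x99
7: ✓ CMP  NZCV=1000
8: ✓ MOVNE  r1←0xd7
9: · ADDEQ
10: · ADDGE

VAL = 0x99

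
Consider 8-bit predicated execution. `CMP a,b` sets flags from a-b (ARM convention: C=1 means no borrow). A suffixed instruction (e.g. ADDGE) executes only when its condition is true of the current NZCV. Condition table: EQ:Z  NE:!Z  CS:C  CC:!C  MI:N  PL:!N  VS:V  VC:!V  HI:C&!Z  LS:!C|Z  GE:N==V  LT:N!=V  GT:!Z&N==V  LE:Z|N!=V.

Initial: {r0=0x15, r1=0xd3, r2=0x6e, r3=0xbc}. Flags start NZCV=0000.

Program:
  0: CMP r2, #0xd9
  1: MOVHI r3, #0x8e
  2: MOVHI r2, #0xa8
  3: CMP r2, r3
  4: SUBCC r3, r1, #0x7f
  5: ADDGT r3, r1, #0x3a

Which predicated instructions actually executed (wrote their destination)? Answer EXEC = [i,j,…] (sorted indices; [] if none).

0: ✓ CMP  NZCV=1001
1: · MOVHI
2: · MOVHI
3: ✓ CMP  NZCV=1001
4: ✓ SUBCC  r3←0x54
5: ✓ ADDGT  r3←0x0d

EXEC = [4,5]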